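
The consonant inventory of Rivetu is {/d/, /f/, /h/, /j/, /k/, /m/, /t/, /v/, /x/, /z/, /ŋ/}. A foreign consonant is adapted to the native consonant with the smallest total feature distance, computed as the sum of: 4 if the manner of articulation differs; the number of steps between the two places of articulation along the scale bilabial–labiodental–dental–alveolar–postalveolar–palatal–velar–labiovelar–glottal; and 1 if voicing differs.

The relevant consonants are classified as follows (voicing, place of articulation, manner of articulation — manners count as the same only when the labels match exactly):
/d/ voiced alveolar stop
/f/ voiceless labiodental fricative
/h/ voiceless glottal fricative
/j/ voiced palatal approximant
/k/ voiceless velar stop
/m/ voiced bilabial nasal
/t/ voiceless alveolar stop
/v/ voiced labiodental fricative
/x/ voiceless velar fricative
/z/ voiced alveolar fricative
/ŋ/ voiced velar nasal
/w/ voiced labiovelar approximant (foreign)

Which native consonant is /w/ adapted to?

j

/j/ is closest: same manner (approximant), place distance 2 (labiovelar→palatal), same voicing; total 2. Next closest is /ŋ/ at distance 5.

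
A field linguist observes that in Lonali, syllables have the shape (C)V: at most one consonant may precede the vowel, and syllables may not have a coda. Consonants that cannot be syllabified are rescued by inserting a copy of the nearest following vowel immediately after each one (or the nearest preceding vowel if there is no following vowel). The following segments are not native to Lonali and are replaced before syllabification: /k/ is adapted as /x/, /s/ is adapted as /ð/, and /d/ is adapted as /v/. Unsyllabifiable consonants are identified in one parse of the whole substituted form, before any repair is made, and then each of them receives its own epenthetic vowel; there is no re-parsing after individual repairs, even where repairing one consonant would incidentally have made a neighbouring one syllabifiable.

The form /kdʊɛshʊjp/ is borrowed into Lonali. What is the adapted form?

xʊvʊɛðʊhʊjʊpʊ

Substitution: /k/ → /x/, /d/ → /v/, /s/ → /ð/, giving /xvʊɛðhʊjp/.
Under (C)V, the unsyllabifiable consonants are /x/, /ð/, /j/, /p/ (no codas are permitted; onsets are limited to one consonant).
Each unlicensed consonant becomes the onset of a new syllable: /x/ → /xʊ/, /ð/ → /ðʊ/, /j/ → /jʊ/, /p/ → /pʊ/.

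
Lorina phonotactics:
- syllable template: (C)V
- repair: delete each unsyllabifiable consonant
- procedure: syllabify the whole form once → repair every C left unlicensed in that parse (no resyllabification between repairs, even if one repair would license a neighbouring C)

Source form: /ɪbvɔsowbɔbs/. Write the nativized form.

ɪvɔsobɔ

The consonants /b/, /w/, /b/, /s/ cannot be parsed into a legal (C)V syllable (no codas are permitted; onsets are limited to one consonant).
Deletion applies to /b/, /w/, /b/, /s/.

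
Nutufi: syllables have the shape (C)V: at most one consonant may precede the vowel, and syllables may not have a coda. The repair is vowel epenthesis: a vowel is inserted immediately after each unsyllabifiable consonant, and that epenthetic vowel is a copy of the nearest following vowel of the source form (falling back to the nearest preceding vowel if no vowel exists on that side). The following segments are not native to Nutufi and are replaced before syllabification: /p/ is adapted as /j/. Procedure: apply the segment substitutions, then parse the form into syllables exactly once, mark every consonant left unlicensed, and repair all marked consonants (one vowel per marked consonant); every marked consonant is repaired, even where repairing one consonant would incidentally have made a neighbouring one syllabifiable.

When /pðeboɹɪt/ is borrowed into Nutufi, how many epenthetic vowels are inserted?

After substitution the input is /jðeboɹɪt/.
The unsyllabifiable consonants are /j/, /t/; each receives one epenthetic vowel.

2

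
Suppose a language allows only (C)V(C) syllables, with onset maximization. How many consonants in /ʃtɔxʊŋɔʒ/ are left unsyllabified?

The consonants /ʃ/ cannot be parsed into a legal (C)V(C) syllable (at most one coda consonant is licensed; onsets are limited to one consonant).

1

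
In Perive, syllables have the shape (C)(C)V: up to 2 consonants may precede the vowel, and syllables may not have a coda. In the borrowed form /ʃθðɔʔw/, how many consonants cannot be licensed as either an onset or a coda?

3

Under (C)(C)V, the unsyllabifiable consonants are /ʃ/, /ʔ/, /w/ (no codas are permitted; onsets may contain at most 2 consonants).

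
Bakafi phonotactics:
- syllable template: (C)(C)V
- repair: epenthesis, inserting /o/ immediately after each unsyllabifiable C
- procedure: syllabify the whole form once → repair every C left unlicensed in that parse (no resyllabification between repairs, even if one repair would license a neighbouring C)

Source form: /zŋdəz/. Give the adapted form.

The consonants /z/, /z/ cannot be parsed into a legal (C)(C)V syllable (no codas are permitted; onsets may contain at most 2 consonants).
Epenthesis after each stranded consonant: /z/ → /zo/, /z/ → /zo/.

zoŋdəzo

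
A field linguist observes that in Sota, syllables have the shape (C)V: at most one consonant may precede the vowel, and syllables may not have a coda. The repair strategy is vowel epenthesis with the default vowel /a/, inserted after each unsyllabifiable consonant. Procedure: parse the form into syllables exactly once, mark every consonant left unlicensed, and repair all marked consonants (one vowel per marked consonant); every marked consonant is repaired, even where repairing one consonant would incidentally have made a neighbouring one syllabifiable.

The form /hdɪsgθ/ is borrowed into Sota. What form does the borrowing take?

hadɪsagaθa

The consonants /h/, /s/, /g/, /θ/ cannot be parsed into a legal (C)V syllable (no codas are permitted; onsets are limited to one consonant).
Each unlicensed consonant becomes the onset of a new syllable: /h/ → /ha/, /s/ → /sa/, /g/ → /ga/, /θ/ → /θa/.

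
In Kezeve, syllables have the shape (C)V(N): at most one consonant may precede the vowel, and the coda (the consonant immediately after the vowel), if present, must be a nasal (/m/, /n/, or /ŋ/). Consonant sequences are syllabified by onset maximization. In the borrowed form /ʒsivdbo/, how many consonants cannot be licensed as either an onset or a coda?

Under (C)V(N), the unsyllabifiable consonants are /ʒ/, /v/, /d/ (only a nasal (/m/, /n/, or /ŋ/) is licensed in coda position; onsets are limited to one consonant).

3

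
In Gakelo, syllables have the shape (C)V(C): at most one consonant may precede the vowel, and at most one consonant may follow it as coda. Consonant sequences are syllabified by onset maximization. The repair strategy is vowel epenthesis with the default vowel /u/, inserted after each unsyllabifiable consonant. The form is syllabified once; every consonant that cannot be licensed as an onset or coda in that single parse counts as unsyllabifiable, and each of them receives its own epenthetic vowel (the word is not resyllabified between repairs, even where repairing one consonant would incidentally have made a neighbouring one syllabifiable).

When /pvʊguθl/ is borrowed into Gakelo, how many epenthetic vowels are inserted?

2

The unsyllabifiable consonants are /p/, /l/; each receives one epenthetic vowel.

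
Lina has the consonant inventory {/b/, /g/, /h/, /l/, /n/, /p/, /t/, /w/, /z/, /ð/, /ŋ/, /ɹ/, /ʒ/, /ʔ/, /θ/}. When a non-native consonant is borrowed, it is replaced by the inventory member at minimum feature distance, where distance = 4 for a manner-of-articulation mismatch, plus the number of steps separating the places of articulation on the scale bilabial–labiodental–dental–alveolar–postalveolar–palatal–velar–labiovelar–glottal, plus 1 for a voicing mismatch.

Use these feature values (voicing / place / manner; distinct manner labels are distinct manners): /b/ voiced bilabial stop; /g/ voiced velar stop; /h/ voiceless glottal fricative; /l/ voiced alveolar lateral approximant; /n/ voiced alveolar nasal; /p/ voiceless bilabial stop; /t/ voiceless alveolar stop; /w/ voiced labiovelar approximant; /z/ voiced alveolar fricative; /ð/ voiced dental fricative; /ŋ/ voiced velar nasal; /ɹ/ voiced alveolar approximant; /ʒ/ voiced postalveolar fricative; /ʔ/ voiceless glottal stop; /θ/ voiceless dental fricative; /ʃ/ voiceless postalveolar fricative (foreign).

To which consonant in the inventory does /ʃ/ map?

/ʒ/ is closest: same manner (fricative), place distance 0 (postalveolar→postalveolar), voicing differs (+1); total 1. Next closest is /z/ at distance 2.

ʒ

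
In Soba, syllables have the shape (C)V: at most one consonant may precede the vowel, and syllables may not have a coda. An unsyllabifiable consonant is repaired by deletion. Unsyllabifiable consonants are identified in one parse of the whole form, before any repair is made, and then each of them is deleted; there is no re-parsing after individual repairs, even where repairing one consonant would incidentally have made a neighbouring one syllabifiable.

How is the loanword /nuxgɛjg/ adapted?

Under (C)V, the unsyllabifiable consonants are /x/, /j/, /g/ (no codas are permitted; onsets are limited to one consonant).
Deleting the stranded consonants removes /x/, /j/, /g/.

nugɛ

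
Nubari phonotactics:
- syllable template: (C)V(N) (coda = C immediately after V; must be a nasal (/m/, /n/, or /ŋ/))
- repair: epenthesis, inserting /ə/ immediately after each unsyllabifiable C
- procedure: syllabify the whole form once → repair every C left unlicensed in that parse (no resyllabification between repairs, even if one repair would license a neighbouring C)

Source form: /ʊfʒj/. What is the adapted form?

The consonants /f/, /ʒ/, /j/ cannot be parsed into a legal (C)V(N) syllable (only a nasal (/m/, /n/, or /ŋ/) is licensed in coda position; onsets are limited to one consonant).
Each unlicensed consonant becomes the onset of a new syllable: /f/ → /fə/, /ʒ/ → /ʒə/, /j/ → /jə/.

ʊfəʒəjə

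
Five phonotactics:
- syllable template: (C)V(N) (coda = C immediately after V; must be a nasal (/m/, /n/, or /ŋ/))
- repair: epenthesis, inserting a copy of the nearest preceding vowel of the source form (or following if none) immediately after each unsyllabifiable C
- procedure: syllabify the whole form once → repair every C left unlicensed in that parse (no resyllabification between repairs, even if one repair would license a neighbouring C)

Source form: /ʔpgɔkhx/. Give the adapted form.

Syllabifying with onset maximization leaves /ʔ/, /p/, /k/, /h/, /x/ stranded (only a nasal (/m/, /n/, or /ŋ/) is licensed in coda position; onsets are limited to one consonant).
Each unlicensed consonant becomes the onset of a new syllable: /ʔ/ → /ʔɔ/, /p/ → /pɔ/, /k/ → /kɔ/, /h/ → /hɔ/, /x/ → /xɔ/.

ʔɔpɔgɔkɔhɔxɔ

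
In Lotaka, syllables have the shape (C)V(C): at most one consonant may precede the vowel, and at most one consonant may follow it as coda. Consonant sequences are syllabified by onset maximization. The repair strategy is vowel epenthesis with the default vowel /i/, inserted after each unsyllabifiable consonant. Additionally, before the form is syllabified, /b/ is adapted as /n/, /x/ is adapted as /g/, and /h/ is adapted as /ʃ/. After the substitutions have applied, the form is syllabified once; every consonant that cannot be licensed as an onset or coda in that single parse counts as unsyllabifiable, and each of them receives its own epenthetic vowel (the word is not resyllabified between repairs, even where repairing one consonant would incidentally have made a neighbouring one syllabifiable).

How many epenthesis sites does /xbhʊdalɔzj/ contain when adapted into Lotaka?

3

After substitution the input is /gnʃʊdalɔzj/.
The unsyllabifiable consonants are /g/, /n/, /j/; each receives one epenthetic vowel.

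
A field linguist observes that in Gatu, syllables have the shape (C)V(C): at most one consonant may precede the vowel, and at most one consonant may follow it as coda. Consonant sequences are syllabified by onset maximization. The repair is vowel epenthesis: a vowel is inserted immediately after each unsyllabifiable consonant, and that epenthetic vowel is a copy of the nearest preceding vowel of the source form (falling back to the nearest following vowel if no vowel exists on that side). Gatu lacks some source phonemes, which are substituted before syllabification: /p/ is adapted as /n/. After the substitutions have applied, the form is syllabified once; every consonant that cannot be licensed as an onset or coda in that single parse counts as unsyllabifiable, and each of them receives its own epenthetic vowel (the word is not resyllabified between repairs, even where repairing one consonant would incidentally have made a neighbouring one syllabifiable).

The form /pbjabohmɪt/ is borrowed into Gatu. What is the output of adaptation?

Substitution: /p/ → /n/, giving /nbjabohmɪt/.
Under (C)V(C), the unsyllabifiable consonants are /n/, /b/ (at most one coda consonant is licensed; onsets are limited to one consonant).
Inserting the epenthetic vowel yields /n/ → /na/, /b/ → /ba/.

nabajabohmɪt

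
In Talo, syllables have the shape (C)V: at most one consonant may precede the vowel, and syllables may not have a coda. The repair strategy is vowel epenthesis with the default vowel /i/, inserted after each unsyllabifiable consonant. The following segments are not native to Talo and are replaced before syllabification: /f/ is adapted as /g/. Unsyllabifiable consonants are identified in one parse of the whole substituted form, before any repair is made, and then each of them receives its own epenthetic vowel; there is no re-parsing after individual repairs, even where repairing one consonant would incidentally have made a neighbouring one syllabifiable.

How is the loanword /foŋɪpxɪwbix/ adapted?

Substitution: /f/ → /g/, giving /goŋɪpxɪwbix/.
The consonants /p/, /w/, /x/ cannot be parsed into a legal (C)V syllable (no codas are permitted; onsets are limited to one consonant).
Inserting the epenthetic vowel yields /p/ → /pi/, /w/ → /wi/, /x/ → /xi/.

goŋɪpixɪwibixi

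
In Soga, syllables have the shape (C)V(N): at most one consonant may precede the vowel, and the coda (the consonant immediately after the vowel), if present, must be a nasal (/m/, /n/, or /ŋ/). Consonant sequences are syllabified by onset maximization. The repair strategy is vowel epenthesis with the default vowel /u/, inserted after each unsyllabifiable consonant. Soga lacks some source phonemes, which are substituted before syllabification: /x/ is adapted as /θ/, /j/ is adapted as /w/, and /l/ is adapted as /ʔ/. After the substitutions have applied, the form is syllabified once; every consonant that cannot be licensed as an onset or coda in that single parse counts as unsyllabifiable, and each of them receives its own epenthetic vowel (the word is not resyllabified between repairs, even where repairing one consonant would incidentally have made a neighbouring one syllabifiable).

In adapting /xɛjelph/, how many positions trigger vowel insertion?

After substitution the input is /θɛweʔph/.
The unsyllabifiable consonants are /ʔ/, /p/, /h/; each receives one epenthetic vowel.

3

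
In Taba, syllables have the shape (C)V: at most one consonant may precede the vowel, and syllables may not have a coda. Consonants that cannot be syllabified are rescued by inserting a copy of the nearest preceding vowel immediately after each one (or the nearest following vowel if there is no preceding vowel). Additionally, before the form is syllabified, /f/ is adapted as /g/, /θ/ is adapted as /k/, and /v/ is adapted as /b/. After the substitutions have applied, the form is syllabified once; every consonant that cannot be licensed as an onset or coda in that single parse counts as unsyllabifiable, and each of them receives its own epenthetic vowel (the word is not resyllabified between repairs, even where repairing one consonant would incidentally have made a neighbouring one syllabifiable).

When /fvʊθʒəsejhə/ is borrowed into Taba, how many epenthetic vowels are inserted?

After substitution the input is /gbʊkʒəsejhə/.
The unsyllabifiable consonants are /g/, /k/, /j/; each receives one epenthetic vowel.

3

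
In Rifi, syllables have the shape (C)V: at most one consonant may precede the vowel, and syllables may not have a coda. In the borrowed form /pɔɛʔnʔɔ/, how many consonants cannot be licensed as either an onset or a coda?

2

Under (C)V, the unsyllabifiable consonants are /ʔ/, /n/ (no codas are permitted; onsets are limited to one consonant).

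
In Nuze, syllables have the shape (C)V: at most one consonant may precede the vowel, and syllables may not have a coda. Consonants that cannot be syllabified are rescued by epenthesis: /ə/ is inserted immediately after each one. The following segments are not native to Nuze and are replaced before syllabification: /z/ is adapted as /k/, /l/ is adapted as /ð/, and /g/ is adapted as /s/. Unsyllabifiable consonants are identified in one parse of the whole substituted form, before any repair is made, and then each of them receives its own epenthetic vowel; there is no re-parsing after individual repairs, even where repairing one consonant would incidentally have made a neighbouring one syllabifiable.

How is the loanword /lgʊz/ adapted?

Substitution: /l/ → /ð/, /g/ → /s/, /z/ → /k/, giving /ðsʊk/.
The consonants /ð/, /k/ cannot be parsed into a legal (C)V syllable (no codas are permitted; onsets are limited to one consonant).
Inserting the epenthetic vowel yields /ð/ → /ðə/, /k/ → /kə/.

ðəsʊkə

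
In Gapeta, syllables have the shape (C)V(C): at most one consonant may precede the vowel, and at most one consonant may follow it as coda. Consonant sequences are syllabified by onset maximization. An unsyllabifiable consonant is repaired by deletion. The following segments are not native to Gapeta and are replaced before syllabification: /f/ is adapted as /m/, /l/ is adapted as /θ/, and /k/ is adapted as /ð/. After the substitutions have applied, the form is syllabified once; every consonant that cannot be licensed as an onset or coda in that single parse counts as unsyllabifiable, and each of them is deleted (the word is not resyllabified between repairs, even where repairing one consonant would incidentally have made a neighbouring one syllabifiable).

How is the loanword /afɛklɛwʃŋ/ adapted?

amɛðθɛw

Substitution: /f/ → /m/, /k/ → /ð/, /l/ → /θ/, giving /amɛðθɛwʃŋ/.
Under (C)V(C), the unsyllabifiable consonants are /ʃ/, /ŋ/ (at most one coda consonant is licensed; onsets are limited to one consonant).
Each unlicensed consonant is deleted: /ʃ/, /ŋ/.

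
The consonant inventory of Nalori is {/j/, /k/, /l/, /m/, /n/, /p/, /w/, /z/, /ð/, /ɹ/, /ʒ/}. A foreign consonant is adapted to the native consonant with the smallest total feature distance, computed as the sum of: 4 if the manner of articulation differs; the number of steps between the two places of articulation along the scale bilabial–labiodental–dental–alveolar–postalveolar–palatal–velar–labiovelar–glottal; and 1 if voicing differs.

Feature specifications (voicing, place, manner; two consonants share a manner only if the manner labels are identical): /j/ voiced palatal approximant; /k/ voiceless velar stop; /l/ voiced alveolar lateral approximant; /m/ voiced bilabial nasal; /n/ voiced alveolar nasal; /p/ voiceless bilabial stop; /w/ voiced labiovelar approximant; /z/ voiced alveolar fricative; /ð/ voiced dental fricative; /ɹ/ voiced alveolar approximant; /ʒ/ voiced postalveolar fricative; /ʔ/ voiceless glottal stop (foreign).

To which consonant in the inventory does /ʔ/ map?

/k/ is closest: same manner (stop), place distance 2 (glottal→velar), same voicing; total 2. Next closest is /w/ at distance 6.

k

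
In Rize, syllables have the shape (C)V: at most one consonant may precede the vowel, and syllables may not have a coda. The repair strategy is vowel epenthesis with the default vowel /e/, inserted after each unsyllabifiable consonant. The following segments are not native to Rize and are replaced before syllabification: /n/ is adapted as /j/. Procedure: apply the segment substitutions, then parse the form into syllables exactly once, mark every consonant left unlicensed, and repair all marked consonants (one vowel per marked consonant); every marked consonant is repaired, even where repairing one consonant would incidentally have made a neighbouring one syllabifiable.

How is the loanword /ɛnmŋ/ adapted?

Substitution: /n/ → /j/, giving /ɛjmŋ/.
Under (C)V, the unsyllabifiable consonants are /j/, /m/, /ŋ/ (no codas are permitted; onsets are limited to one consonant).
Epenthesis after each stranded consonant: /j/ → /je/, /m/ → /me/, /ŋ/ → /ŋe/.

ɛjemeŋe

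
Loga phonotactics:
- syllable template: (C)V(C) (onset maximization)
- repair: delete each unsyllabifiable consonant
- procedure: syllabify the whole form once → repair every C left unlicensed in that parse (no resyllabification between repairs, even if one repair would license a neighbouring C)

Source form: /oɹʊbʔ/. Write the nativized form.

oɹʊb

Under (C)V(C), the unsyllabifiable consonants are /ʔ/ (at most one coda consonant is licensed; onsets are limited to one consonant).
Deletion applies to /ʔ/.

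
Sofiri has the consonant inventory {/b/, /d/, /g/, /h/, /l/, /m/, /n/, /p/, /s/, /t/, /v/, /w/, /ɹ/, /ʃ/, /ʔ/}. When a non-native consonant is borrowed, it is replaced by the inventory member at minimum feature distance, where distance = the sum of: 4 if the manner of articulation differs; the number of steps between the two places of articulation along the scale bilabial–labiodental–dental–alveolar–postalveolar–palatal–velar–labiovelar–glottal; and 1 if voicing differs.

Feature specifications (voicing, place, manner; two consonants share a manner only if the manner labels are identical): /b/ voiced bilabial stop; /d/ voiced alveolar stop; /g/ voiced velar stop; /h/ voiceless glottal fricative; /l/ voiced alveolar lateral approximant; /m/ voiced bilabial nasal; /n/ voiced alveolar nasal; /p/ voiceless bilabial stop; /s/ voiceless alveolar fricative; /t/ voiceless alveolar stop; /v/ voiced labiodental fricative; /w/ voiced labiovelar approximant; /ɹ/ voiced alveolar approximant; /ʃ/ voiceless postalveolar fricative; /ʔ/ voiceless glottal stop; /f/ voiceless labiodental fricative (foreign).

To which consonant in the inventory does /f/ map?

/v/ is closest: same manner (fricative), place distance 0 (labiodental→labiodental), voicing differs (+1); total 1. Next closest is /s/ at distance 2.

v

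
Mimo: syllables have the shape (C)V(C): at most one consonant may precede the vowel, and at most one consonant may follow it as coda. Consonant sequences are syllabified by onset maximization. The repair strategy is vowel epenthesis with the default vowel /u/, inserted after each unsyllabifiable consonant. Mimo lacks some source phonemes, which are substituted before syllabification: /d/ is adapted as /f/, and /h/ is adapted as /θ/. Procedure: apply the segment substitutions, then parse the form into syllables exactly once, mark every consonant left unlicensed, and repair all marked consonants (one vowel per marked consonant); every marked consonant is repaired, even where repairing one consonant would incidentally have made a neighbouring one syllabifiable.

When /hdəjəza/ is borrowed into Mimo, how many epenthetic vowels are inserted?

1

After substitution the input is /θfəjəza/.
The unsyllabifiable consonants are /θ/; each receives one epenthetic vowel.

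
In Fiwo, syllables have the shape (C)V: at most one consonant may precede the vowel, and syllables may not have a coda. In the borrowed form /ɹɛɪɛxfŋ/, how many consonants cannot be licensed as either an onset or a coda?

The consonants /x/, /f/, /ŋ/ cannot be parsed into a legal (C)V syllable (no codas are permitted; onsets are limited to one consonant).

3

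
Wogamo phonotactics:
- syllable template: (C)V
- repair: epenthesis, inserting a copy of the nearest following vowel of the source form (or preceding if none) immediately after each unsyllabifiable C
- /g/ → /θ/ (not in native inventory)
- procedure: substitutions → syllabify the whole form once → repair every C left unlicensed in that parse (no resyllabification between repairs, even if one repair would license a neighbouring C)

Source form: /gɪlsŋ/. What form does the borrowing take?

θɪlɪsɪŋɪ

Substitution: /g/ → /θ/, giving /θɪlsŋ/.
Syllabifying with onset maximization leaves /l/, /s/, /ŋ/ stranded (no codas are permitted; onsets are limited to one consonant).
Each unlicensed consonant becomes the onset of a new syllable: /l/ → /lɪ/, /s/ → /sɪ/, /ŋ/ → /ŋɪ/.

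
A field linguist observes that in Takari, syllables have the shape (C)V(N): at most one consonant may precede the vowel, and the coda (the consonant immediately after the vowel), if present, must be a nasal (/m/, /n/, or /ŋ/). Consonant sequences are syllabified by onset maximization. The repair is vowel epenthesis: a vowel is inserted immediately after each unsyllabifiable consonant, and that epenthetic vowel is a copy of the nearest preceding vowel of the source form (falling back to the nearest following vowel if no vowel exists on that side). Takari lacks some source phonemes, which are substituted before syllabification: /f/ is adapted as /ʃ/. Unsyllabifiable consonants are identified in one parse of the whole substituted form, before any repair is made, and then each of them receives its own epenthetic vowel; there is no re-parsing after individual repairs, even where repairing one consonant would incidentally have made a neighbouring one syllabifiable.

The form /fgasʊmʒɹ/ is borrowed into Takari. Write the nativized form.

Substitution: /f/ → /ʃ/, giving /ʃgasʊmʒɹ/.
Syllabifying with onset maximization leaves /ʃ/, /ʒ/, /ɹ/ stranded (only a nasal (/m/, /n/, or /ŋ/) is licensed in coda position; onsets are limited to one consonant).
Each unlicensed consonant becomes the onset of a new syllable: /ʃ/ → /ʃa/, /ʒ/ → /ʒʊ/, /ɹ/ → /ɹʊ/.

ʃagasʊmʒʊɹʊ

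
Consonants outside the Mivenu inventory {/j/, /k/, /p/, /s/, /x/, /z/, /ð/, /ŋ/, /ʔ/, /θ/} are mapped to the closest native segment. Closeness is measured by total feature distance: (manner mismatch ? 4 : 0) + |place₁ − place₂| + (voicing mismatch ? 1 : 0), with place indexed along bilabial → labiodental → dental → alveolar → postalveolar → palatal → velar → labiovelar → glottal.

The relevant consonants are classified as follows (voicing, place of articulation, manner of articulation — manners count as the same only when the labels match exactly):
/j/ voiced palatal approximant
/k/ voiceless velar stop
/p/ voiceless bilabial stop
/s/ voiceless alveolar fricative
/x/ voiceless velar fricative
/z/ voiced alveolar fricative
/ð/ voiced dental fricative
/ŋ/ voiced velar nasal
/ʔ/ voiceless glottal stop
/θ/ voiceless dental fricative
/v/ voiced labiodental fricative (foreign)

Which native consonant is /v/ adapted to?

ð

/ð/ is closest: same manner (fricative), place distance 1 (labiodental→dental), same voicing; total 1. Next closest is /z/ at distance 2.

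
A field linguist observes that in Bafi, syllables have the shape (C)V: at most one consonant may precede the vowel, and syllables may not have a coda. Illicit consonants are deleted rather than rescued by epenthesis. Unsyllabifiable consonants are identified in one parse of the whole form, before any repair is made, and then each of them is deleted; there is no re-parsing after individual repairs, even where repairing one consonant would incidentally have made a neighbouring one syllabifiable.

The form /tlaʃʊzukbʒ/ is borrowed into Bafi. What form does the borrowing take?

Under (C)V, the unsyllabifiable consonants are /t/, /k/, /b/, /ʒ/ (no codas are permitted; onsets are limited to one consonant).
Deletion applies to /t/, /k/, /b/, /ʒ/.

laʃʊzu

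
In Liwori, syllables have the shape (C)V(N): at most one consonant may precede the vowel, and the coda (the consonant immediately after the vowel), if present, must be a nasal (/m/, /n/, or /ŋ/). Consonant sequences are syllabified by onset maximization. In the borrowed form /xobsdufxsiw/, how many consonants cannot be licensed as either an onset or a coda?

Under (C)V(N), the unsyllabifiable consonants are /b/, /s/, /f/, /x/, /w/ (only a nasal (/m/, /n/, or /ŋ/) is licensed in coda position; onsets are limited to one consonant).

5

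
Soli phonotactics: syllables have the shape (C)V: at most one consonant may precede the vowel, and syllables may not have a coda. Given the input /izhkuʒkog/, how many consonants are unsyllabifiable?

4

The consonants /z/, /h/, /ʒ/, /g/ cannot be parsed into a legal (C)V syllable (no codas are permitted; onsets are limited to one consonant).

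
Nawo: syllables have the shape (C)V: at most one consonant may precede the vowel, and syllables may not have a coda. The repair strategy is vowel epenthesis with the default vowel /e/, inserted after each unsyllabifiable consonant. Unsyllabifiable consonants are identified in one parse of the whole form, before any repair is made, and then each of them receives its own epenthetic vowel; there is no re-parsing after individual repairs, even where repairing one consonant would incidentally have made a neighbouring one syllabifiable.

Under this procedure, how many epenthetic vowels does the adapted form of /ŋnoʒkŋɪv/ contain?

4

The unsyllabifiable consonants are /ŋ/, /ʒ/, /k/, /v/; each receives one epenthetic vowel.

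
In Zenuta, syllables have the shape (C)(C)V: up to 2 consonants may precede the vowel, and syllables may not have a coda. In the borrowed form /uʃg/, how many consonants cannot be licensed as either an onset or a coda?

2

The consonants /ʃ/, /g/ cannot be parsed into a legal (C)(C)V syllable (no codas are permitted; onsets may contain at most 2 consonants).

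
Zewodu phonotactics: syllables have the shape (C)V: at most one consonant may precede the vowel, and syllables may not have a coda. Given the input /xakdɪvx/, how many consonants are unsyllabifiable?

3

Syllabifying with onset maximization leaves /k/, /v/, /x/ stranded (no codas are permitted; onsets are limited to one consonant).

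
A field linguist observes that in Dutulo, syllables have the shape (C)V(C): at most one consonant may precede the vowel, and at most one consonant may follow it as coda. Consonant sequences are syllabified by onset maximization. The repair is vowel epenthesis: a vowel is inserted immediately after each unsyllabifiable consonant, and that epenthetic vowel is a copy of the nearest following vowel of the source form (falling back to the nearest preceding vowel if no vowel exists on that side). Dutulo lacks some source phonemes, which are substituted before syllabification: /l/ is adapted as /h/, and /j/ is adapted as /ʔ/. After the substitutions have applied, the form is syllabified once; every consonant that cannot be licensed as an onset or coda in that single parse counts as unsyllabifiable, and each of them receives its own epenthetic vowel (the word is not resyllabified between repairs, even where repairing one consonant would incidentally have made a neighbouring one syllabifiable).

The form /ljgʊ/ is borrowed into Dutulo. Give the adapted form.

Substitution: /l/ → /h/, /j/ → /ʔ/, giving /hʔgʊ/.
Under (C)V(C), the unsyllabifiable consonants are /h/, /ʔ/ (at most one coda consonant is licensed; onsets are limited to one consonant).
Each unlicensed consonant becomes the onset of a new syllable: /h/ → /hʊ/, /ʔ/ → /ʔʊ/.

hʊʔʊgʊ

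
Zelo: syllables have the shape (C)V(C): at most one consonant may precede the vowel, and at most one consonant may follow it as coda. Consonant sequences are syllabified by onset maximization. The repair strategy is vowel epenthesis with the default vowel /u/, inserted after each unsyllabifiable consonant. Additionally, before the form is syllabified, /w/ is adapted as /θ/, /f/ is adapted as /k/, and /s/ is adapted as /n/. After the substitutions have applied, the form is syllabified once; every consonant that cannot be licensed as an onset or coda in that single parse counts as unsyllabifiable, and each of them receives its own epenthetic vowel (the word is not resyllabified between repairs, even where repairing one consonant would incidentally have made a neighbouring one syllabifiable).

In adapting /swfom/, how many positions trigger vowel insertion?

2

After substitution the input is /nθkom/.
The unsyllabifiable consonants are /n/, /θ/; each receives one epenthetic vowel.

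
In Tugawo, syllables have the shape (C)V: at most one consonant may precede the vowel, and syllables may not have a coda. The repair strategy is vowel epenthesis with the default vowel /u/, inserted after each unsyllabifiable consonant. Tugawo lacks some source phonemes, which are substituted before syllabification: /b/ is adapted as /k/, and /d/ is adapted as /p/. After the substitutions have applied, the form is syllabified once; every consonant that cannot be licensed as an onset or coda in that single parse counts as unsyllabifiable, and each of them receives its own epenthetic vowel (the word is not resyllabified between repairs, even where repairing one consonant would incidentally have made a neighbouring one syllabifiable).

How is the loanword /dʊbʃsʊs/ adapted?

Substitution: /d/ → /p/, /b/ → /k/, giving /pʊkʃsʊs/.
Under (C)V, the unsyllabifiable consonants are /k/, /ʃ/, /s/ (no codas are permitted; onsets are limited to one consonant).
Each unlicensed consonant becomes the onset of a new syllable: /k/ → /ku/, /ʃ/ → /ʃu/, /s/ → /su/.

pʊkuʃusʊsu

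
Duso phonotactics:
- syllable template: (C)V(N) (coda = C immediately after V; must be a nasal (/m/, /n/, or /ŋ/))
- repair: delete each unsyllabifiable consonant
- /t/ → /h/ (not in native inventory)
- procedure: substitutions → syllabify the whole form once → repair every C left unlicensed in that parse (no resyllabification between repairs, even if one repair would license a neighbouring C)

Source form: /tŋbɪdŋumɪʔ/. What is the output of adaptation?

bɪŋumɪ

Substitution: /t/ → /h/, giving /hŋbɪdŋumɪʔ/.
Under (C)V(N), the unsyllabifiable consonants are /h/, /ŋ/, /d/, /ʔ/ (only a nasal (/m/, /n/, or /ŋ/) is licensed in coda position; onsets are limited to one consonant).
Deletion applies to /h/, /ŋ/, /d/, /ʔ/.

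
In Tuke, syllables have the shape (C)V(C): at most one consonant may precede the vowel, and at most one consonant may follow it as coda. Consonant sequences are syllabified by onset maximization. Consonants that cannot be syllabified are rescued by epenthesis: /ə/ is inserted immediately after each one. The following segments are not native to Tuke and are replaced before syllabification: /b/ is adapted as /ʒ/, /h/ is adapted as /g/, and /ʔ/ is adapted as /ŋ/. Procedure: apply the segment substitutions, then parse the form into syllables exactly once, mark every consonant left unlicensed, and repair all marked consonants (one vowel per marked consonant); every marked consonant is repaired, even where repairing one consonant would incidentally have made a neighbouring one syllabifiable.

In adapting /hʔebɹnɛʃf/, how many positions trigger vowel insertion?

3

After substitution the input is /gŋeʒɹnɛʃf/.
The unsyllabifiable consonants are /g/, /ɹ/, /f/; each receives one epenthetic vowel.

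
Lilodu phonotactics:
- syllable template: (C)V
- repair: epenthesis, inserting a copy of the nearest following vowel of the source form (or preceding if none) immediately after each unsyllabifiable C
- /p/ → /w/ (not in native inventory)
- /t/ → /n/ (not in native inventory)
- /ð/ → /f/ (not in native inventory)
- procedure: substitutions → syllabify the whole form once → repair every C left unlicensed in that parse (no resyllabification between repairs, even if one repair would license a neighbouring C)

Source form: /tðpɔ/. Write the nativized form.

nɔfɔwɔ

Substitution: /t/ → /n/, /ð/ → /f/, /p/ → /w/, giving /nfwɔ/.
Under (C)V, the unsyllabifiable consonants are /n/, /f/ (no codas are permitted; onsets are limited to one consonant).
Inserting the epenthetic vowel yields /n/ → /nɔ/, /f/ → /fɔ/.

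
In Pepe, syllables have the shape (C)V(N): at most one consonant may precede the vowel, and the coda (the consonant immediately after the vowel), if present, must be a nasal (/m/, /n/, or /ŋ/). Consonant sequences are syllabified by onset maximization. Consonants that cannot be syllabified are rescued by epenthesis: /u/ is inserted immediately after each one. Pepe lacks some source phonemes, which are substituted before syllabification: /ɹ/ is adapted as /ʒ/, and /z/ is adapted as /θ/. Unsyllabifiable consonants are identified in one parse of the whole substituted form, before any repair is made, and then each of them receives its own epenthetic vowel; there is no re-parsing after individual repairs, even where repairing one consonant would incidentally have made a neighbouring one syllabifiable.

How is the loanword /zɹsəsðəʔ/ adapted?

Substitution: /z/ → /θ/, /ɹ/ → /ʒ/, giving /θʒsəsðəʔ/.
Syllabifying with onset maximization leaves /θ/, /ʒ/, /s/, /ʔ/ stranded (only a nasal (/m/, /n/, or /ŋ/) is licensed in coda position; onsets are limited to one consonant).
Each unlicensed consonant becomes the onset of a new syllable: /θ/ → /θu/, /ʒ/ → /ʒu/, /s/ → /su/, /ʔ/ → /ʔu/.

θuʒusəsuðəʔu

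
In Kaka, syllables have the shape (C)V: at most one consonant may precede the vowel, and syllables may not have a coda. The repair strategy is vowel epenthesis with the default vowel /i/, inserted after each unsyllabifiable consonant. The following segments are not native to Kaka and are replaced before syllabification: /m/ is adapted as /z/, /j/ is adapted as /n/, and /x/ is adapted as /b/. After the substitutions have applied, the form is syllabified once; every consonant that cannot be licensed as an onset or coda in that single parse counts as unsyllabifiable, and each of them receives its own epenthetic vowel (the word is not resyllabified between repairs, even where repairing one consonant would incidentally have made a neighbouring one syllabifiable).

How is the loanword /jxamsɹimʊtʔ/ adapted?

nibazisiɹizʊtiʔi

Substitution: /j/ → /n/, /x/ → /b/, /m/ → /z/, giving /nbazsɹizʊtʔ/.
The consonants /n/, /z/, /s/, /t/, /ʔ/ cannot be parsed into a legal (C)V syllable (no codas are permitted; onsets are limited to one consonant).
Each unlicensed consonant becomes the onset of a new syllable: /n/ → /ni/, /z/ → /zi/, /s/ → /si/, /t/ → /ti/, /ʔ/ → /ʔi/.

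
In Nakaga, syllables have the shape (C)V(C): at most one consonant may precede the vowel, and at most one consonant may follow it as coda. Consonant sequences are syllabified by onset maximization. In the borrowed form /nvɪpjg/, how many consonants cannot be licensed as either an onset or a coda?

3

Under (C)V(C), the unsyllabifiable consonants are /n/, /j/, /g/ (at most one coda consonant is licensed; onsets are limited to one consonant).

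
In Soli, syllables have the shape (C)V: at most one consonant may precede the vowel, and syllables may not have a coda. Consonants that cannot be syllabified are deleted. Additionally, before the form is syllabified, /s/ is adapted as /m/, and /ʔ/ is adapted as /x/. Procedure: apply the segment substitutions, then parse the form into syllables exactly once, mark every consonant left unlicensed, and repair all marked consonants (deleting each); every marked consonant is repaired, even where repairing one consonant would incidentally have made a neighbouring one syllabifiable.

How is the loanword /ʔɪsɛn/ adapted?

Substitution: /ʔ/ → /x/, /s/ → /m/, giving /xɪmɛn/.
The consonants /n/ cannot be parsed into a legal (C)V syllable (no codas are permitted; onsets are limited to one consonant).
Deletion applies to /n/.

xɪmɛ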